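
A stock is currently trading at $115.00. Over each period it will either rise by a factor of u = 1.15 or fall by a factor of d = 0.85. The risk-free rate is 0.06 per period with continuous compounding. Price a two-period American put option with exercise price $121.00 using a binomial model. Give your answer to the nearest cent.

$8.02

Risk-neutral probability p = (e^0.06 − 0.85)/(1.15 − 0.85) = 0.2118/0.3000 = 0.7061
Terminal stock prices: S_uu = 152.1, S_ud = 112.4, S_dd = 83.09
Terminal payoffs (K − S): max(-31.09, 0) = 0, max(8.588, 0) = 8.588, max(37.91, 0) = 37.91
Node u (S = 132.2): continuation = e^(−0.06)·[0.7061·0.0000 + 0.2939·8.5875] = 2.3767; exercise value = 0.0000 ≤ continuation, so V_u = 2.3767
Node d (S = 97.75): continuation = e^(−0.06)·[0.7061·8.5875 + 0.2939·37.9125] = 16.2035; exercise value = 23.2500 > continuation, so V_d = 23.2500 (exercise)
Node 0 (S = 115): continuation = e^(−0.06)·[0.7061·2.3767 + 0.2939·23.2500] = 8.0153; exercise value = 6.0000 ≤ continuation, so V_0 = 8.0153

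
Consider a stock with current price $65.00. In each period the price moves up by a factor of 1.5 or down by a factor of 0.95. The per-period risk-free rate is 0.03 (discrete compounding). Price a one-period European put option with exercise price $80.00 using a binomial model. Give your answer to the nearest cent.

Risk-neutral probability p = (1 + 0.03 − 0.95)/(1.5 − 0.95) = 0.0800/0.5500 = 0.1455
Terminal stock prices: S_u = 97.5, S_d = 61.75
Terminal payoffs (K − S): max(-17.5, 0) = 0, max(18.25, 0) = 18.25
Node 0 (S = 65): V_0 = 1/1.03·[0.1455·0.0000 + 0.8545·18.2500] = 15.1412

$15.14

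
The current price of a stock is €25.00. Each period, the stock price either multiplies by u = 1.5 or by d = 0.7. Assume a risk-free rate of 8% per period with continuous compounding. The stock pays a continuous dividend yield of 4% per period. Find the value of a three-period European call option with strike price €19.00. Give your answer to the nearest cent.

Per-period risk-free factor R = e^0.08 = 1.0833; dividend-adjusted growth = e^(0.08−0.04) = 1.0408.
Risk-neutral probability p = (1.0408 − 0.7)/(1.5 − 0.7) = 0.3408/0.8000 = 0.4260
Terminal stock prices: S_uuu = 84.38, S_uud = 39.38, S_udd = 18.37, S_ddd = 8.575
Terminal payoffs (S − K): max(65.38, 0) = 65.38, max(20.38, 0) = 20.38, max(-0.625, 0) = 0, max(-10.43, 0) = 0
Node uu (S = 56.25): V_uu = e^(−0.08)·[0.4260·65.3750 + 0.5740·20.3750] = 36.5052
Node ud (S = 26.25): V_ud = e^(−0.08)·[0.4260·20.3750 + 0.5740·0.0000] = 8.0127
Node dd (S = 12.25): V_dd = e^(−0.08)·[0.4260·0.0000 + 0.5740·0.0000] = 0.0000
Node u (S = 37.5): V_u = e^(−0.08)·[0.4260·36.5052 + 0.5740·8.0127] = 18.6016
Node d (S = 17.5): V_d = e^(−0.08)·[0.4260·8.0127 + 0.5740·0.0000] = 3.1511
Node 0 (S = 25): V_0 = e^(−0.08)·[0.4260·18.6016 + 0.5740·3.1511] = 8.9849

€8.98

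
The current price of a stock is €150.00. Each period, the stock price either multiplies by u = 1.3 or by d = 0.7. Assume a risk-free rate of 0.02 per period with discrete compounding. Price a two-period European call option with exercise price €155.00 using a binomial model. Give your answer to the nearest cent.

€26.93

Risk-neutral probability p = (1 + 0.02 − 0.7)/(1.3 − 0.7) = 0.3200/0.6000 = 0.5333
Terminal stock prices: S_uu = 253.5, S_ud = 136.5, S_dd = 73.5
Terminal payoffs (S − K): max(98.5, 0) = 98.5, max(-18.5, 0) = 0, max(-81.5, 0) = 0
Node u (S = 195): V_u = 1/1.02·[0.5333·98.5000 + 0.4667·0.0000] = 51.5033
Node d (S = 105): V_d = 1/1.02·[0.5333·0.0000 + 0.4667·0.0000] = 0.0000
Node 0 (S = 150): V_0 = 1/1.02·[0.5333·51.5033 + 0.4667·0.0000] = 26.9298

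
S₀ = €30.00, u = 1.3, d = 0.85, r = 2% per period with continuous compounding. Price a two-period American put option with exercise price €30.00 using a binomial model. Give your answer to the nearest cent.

Risk-neutral probability p = (e^0.02 − 0.85)/(1.3 − 0.85) = 0.1702/0.4500 = 0.3782
Terminal stock prices: S_uu = 50.7, S_ud = 33.15, S_dd = 21.67
Terminal payoffs (K − S): max(-20.7, 0) = 0, max(-3.15, 0) = 0, max(8.325, 0) = 8.325
Node u (S = 39): continuation = e^(−0.02)·[0.3782·0.0000 + 0.6218·0.0000] = 0.0000; exercise value = 0.0000 ≤ continuation, so V_u = 0.0000
Node d (S = 25.5): continuation = e^(−0.02)·[0.3782·0.0000 + 0.6218·8.3250] = 5.0738; exercise value = 4.5000 ≤ continuation, so V_d = 5.0738
Node 0 (S = 30): continuation = e^(−0.02)·[0.3782·0.0000 + 0.6218·5.0738] = 3.0923; exercise value = 0.0000 ≤ continuation, so V_0 = 3.0923

€3.09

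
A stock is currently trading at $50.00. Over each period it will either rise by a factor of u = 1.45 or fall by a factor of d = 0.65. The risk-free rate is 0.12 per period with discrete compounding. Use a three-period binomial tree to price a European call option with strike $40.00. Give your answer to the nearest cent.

$24.84

Risk-neutral probability p = (1 + 0.12 − 0.65)/(1.45 − 0.65) = 0.4700/0.8000 = 0.5875
Terminal stock prices: S_uuu = 152.4, S_uud = 68.33, S_udd = 30.63, S_ddd = 13.73
Terminal payoffs (S − K): max(112.4, 0) = 112.4, max(28.33, 0) = 28.33, max(-9.369, 0) = 0, max(-26.27, 0) = 0
Node uu (S = 105.1): V_uu = 1/1.12·[0.5875·112.4313 + 0.4125·28.3312] = 69.4107
Node ud (S = 47.12): V_ud = 1/1.12·[0.5875·28.3312 + 0.4125·0.0000] = 14.8613
Node dd (S = 21.13): V_dd = 1/1.12·[0.5875·0.0000 + 0.4125·0.0000] = 0.0000
Node u (S = 72.5): V_u = 1/1.12·[0.5875·69.4107 + 0.4125·14.8613] = 41.8831
Node d (S = 32.5): V_d = 1/1.12·[0.5875·14.8613 + 0.4125·0.0000] = 7.7955
Node 0 (S = 50): V_0 = 1/1.12·[0.5875·41.8831 + 0.4125·7.7955] = 24.8410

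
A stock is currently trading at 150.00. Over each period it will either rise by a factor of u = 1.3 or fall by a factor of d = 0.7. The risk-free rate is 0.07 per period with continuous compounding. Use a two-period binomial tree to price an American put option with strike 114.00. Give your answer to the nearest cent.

Risk-neutral probability p = (e^0.07 − 0.7)/(1.3 − 0.7) = 0.3725/0.6000 = 0.6208
Terminal stock prices: S_uu = 253.5, S_ud = 136.5, S_dd = 73.5
Terminal payoffs (K − S): max(-139.5, 0) = 0, max(-22.5, 0) = 0, max(40.5, 0) = 40.5
Node u (S = 195): continuation = e^(−0.07)·[0.6208·0.0000 + 0.3792·0.0000] = 0.0000; exercise value = 0.0000 ≤ continuation, so V_u = 0.0000
Node d (S = 105): continuation = e^(−0.07)·[0.6208·0.0000 + 0.3792·40.5000] = 14.3176; exercise value = 9.0000 ≤ continuation, so V_d = 14.3176
Node 0 (S = 150): continuation = e^(−0.07)·[0.6208·0.0000 + 0.3792·14.3176] = 5.0615; exercise value = 0.0000 ≤ continuation, so V_0 = 5.0615

5.06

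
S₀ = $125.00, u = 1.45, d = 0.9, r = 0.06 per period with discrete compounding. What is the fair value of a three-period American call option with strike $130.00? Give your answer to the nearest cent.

Risk-neutral probability p = (1 + 0.06 − 0.9)/(1.45 − 0.9) = 0.1600/0.5500 = 0.2909
Terminal stock prices: S_uuu = 381.1, S_uud = 236.5, S_udd = 146.8, S_ddd = 91.13
Terminal payoffs (S − K): max(251.1, 0) = 251.1, max(106.5, 0) = 106.5, max(16.81, 0) = 16.81, max(-38.87, 0) = 0
Node uu (S = 262.8): continuation = 1/1.06·[0.2909·251.0781 + 0.7091·106.5312] = 140.1710; exercise value = 132.8125 ≤ continuation, so V_uu = 140.1710
Node ud (S = 163.1): continuation = 1/1.06·[0.2909·106.5312 + 0.7091·16.8125] = 40.4835; exercise value = 33.1250 ≤ continuation, so V_ud = 40.4835
Node dd (S = 101.2): continuation = 1/1.06·[0.2909·16.8125 + 0.7091·0.0000] = 4.6141; exercise value = 0.0000 ≤ continuation, so V_dd = 4.6141
Node u (S = 181.2): continuation = 1/1.06·[0.2909·140.1710 + 0.7091·40.4835] = 65.5505; exercise value = 51.2500 ≤ continuation, so V_u = 65.5505
Node d (S = 112.5): continuation = 1/1.06·[0.2909·40.4835 + 0.7091·4.6141] = 14.1970; exercise value = 0.0000 ≤ continuation, so V_d = 14.1970
Node 0 (S = 125): continuation = 1/1.06·[0.2909·65.5505 + 0.7091·14.1970] = 27.4870; exercise value = 0.0000 ≤ continuation, so V_0 = 27.4870

$27.49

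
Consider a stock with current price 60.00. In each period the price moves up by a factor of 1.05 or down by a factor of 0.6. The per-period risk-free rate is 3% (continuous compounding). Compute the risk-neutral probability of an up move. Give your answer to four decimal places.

Risk-neutral probability p = (e^0.03 − 0.6)/(1.05 − 0.6) = 0.4305/0.4500 = 0.9566

p = 0.9566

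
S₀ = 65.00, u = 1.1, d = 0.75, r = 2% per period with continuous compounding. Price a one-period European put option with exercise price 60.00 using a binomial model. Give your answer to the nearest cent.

2.51

Risk-neutral probability p = (e^0.02 − 0.75)/(1.1 − 0.75) = 0.2702/0.3500 = 0.7720
Terminal stock prices: S_u = 71.5, S_d = 48.75
Terminal payoffs (K − S): max(-11.5, 0) = 0, max(11.25, 0) = 11.25
Node 0 (S = 65): V_0 = e^(−0.02)·[0.7720·0.0000 + 0.2280·11.2500] = 2.5142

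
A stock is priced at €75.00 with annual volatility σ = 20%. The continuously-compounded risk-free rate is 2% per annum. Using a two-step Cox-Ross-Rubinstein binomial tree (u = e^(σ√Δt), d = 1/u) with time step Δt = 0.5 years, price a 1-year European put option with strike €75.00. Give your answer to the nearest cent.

CRR parameters: u = e^(σ√Δt) = e^(0.2·√0.5) = 1.1519, d = 1/u = 0.8681
Per-period rate: rΔt = 0.02·0.5 = 0.01, so R = e^0.01 = 1.0101
Risk-neutral probability p = (e^0.01 − 0.8681)/(1.1519 − 0.8681) = 0.1419/0.2838 = 0.5001
Terminal stock prices: S_uu = 99.52, S_ud = 75, S_dd = 56.52
Terminal payoffs (K − S): max(-24.52, 0) = 0, max(0, 0) = 0, max(18.48, 0) = 18.48
Node u (S = 86.39): V_u = e^(−0.01)·[0.5001·0.0000 + 0.4999·0.0000] = 0.0000
Node d (S = 65.11): V_d = e^(−0.01)·[0.5001·0.0000 + 0.4999·18.4771] = 9.1445
Node 0 (S = 75): V_0 = e^(−0.01)·[0.5001·0.0000 + 0.4999·9.1445] = 4.5257

€4.53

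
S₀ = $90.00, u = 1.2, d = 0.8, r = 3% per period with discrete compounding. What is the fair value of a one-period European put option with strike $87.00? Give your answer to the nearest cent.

$6.19

Risk-neutral probability p = (1 + 0.03 − 0.8)/(1.2 − 0.8) = 0.2300/0.4000 = 0.5750
Terminal stock prices: S_u = 108, S_d = 72
Terminal payoffs (K − S): max(-21, 0) = 0, max(15, 0) = 15
Node 0 (S = 90): V_0 = 1/1.03·[0.5750·0.0000 + 0.4250·15.0000] = 6.1893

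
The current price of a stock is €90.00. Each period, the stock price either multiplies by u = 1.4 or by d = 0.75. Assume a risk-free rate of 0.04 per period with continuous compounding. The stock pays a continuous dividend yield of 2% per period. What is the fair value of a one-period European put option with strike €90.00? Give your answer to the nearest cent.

Per-period risk-free factor R = e^0.04 = 1.0408; dividend-adjusted growth = e^(0.04−0.02) = 1.0202.
Risk-neutral probability p = (1.0202 − 0.75)/(1.4 − 0.75) = 0.2702/0.6500 = 0.4157
Terminal stock prices: S_u = 126, S_d = 67.5
Terminal payoffs (K − S): max(-36, 0) = 0, max(22.5, 0) = 22.5
Node 0 (S = 90): V_0 = e^(−0.04)·[0.4157·0.0000 + 0.5843·22.5000] = 12.6314

€12.63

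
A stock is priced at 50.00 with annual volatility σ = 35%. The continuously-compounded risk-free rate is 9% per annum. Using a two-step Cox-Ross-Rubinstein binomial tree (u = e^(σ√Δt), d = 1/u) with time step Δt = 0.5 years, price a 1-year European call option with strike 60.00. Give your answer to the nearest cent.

CRR parameters: u = e^(σ√Δt) = e^(0.35·√0.5) = 1.2808, d = 1/u = 0.7808
Per-period rate: rΔt = 0.09·0.5 = 0.045, so R = e^0.045 = 1.0460
Risk-neutral probability p = (e^0.045 − 0.7808)/(1.2808 − 0.7808) = 0.2653/0.5000 = 0.5305
Terminal stock prices: S_uu = 82.02, S_ud = 50, S_dd = 30.48
Terminal payoffs (S − K): max(22.02, 0) = 22.02, max(-10, 0) = 0, max(-29.52, 0) = 0
Node u (S = 64.04): V_u = e^(−0.045)·[0.5305·22.0228 + 0.4695·0.0000] = 11.1688
Node d (S = 39.04): V_d = e^(−0.045)·[0.5305·0.0000 + 0.4695·0.0000] = 0.0000
Node 0 (S = 50): V_0 = e^(−0.045)·[0.5305·11.1688 + 0.4695·0.0000] = 5.6642

5.66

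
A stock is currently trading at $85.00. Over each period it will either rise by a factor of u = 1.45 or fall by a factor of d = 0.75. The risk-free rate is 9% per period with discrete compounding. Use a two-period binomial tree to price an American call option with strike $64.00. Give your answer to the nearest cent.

$34.74

Risk-neutral probability p = (1 + 0.09 − 0.75)/(1.45 − 0.75) = 0.3400/0.7000 = 0.4857
Terminal stock prices: S_uu = 178.7, S_ud = 92.44, S_dd = 47.81
Terminal payoffs (S − K): max(114.7, 0) = 114.7, max(28.44, 0) = 28.44, max(-16.19, 0) = 0
Node u (S = 123.2): continuation = 1/1.09·[0.4857·114.7125 + 0.5143·28.4375] = 64.5344; exercise value = 59.2500 ≤ continuation, so V_u = 64.5344
Node d (S = 63.75): continuation = 1/1.09·[0.4857·28.4375 + 0.5143·0.0000] = 12.6720; exercise value = 0.0000 ≤ continuation, so V_d = 12.6720
Node 0 (S = 85): continuation = 1/1.09·[0.4857·64.5344 + 0.5143·12.6720] = 34.7361; exercise value = 21.0000 ≤ continuation, so V_0 = 34.7361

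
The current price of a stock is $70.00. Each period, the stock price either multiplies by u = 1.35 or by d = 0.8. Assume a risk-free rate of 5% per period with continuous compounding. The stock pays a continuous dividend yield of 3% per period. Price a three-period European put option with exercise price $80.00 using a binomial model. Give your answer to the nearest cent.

$15.45

Per-period risk-free factor R = e^0.05 = 1.0513; dividend-adjusted growth = e^(0.05−0.03) = 1.0202.
Risk-neutral probability p = (1.0202 − 0.8)/(1.35 − 0.8) = 0.2202/0.5500 = 0.4004
Terminal stock prices: S_uuu = 172.2, S_uud = 102.1, S_udd = 60.48, S_ddd = 35.84
Terminal payoffs (K − S): max(-92.23, 0) = 0, max(-22.06, 0) = 0, max(19.52, 0) = 19.52, max(44.16, 0) = 44.16
Node uu (S = 127.6): V_uu = e^(−0.05)·[0.4004·0.0000 + 0.5996·0.0000] = 0.0000
Node ud (S = 75.6): V_ud = e^(−0.05)·[0.4004·0.0000 + 0.5996·19.5200] = 11.1340
Node dd (S = 44.8): V_dd = e^(−0.05)·[0.4004·19.5200 + 0.5996·44.1600] = 32.6224
Node u (S = 94.5): V_u = e^(−0.05)·[0.4004·0.0000 + 0.5996·11.1340] = 6.3507
Node d (S = 56): V_d = e^(−0.05)·[0.4004·11.1340 + 0.5996·32.6224] = 22.8477
Node 0 (S = 70): V_0 = e^(−0.05)·[0.4004·6.3507 + 0.5996·22.8477] = 15.4507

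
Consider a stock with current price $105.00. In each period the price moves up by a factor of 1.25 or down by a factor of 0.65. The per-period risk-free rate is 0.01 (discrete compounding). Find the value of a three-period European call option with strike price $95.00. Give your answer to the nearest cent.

Risk-neutral probability p = (1 + 0.01 − 0.65)/(1.25 − 0.65) = 0.3600/0.6000 = 0.6000
Terminal stock prices: S_uuu = 205.1, S_uud = 106.6, S_udd = 55.45, S_ddd = 28.84
Terminal payoffs (S − K): max(110.1, 0) = 110.1, max(11.64, 0) = 11.64, max(-39.55, 0) = 0, max(-66.16, 0) = 0
Node uu (S = 164.1): V_uu = 1/1.01·[0.6000·110.0781 + 0.4000·11.6406] = 70.0031
Node ud (S = 85.31): V_ud = 1/1.01·[0.6000·11.6406 + 0.4000·0.0000] = 6.9152
Node dd (S = 44.36): V_dd = 1/1.01·[0.6000·0.0000 + 0.4000·0.0000] = 0.0000
Node u (S = 131.2): V_u = 1/1.01·[0.6000·70.0031 + 0.4000·6.9152] = 44.3247
Node d (S = 68.25): V_d = 1/1.01·[0.6000·6.9152 + 0.4000·0.0000] = 4.1081
Node 0 (S = 105): V_0 = 1/1.01·[0.6000·44.3247 + 0.4000·4.1081] = 27.9585

$27.96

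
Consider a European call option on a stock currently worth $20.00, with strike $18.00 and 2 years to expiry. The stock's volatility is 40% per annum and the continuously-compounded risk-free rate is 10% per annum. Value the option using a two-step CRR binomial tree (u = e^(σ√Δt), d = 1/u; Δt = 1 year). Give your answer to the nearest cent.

$6.90

CRR parameters: u = e^(σ√Δt) = e^(0.4·√1) = 1.4918, d = 1/u = 0.6703
Per-period rate: rΔt = 0.1·1 = 0.1, so R = e^0.1 = 1.1052
Risk-neutral probability p = (e^0.1 − 0.6703)/(1.4918 − 0.6703) = 0.4349/0.8215 = 0.5293
Terminal stock prices: S_uu = 44.51, S_ud = 20, S_dd = 8.987
Terminal payoffs (S − K): max(26.51, 0) = 26.51, max(2, 0) = 2, max(-9.013, 0) = 0
Node u (S = 29.84): V_u = e^(−0.1)·[0.5293·26.5108 + 0.4707·2.0000] = 13.5494
Node d (S = 13.41): V_d = e^(−0.1)·[0.5293·2.0000 + 0.4707·0.0000] = 0.9579
Node 0 (S = 20): V_0 = e^(−0.1)·[0.5293·13.5494 + 0.4707·0.9579] = 6.8976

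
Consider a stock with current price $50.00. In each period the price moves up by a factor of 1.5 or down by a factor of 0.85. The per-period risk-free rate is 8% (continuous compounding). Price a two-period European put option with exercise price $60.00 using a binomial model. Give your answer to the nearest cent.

Risk-neutral probability p = (e^0.08 − 0.85)/(1.5 − 0.85) = 0.2333/0.6500 = 0.3589
Terminal stock prices: S_uu = 112.5, S_ud = 63.75, S_dd = 36.12
Terminal payoffs (K − S): max(-52.5, 0) = 0, max(-3.75, 0) = 0, max(23.88, 0) = 23.88
Node u (S = 75): V_u = e^(−0.08)·[0.3589·0.0000 + 0.6411·0.0000] = 0.0000
Node d (S = 42.5): V_d = e^(−0.08)·[0.3589·0.0000 + 0.6411·23.8750] = 14.1294
Node 0 (S = 50): V_0 = e^(−0.08)·[0.3589·0.0000 + 0.6411·14.1294] = 8.3619

$8.36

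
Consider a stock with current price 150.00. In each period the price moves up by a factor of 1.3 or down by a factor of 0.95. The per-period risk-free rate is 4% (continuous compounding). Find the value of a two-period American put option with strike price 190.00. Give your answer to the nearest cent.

Risk-neutral probability p = (e^0.04 − 0.95)/(1.3 − 0.95) = 0.0908/0.3500 = 0.2595
Terminal stock prices: S_uu = 253.5, S_ud = 185.2, S_dd = 135.4
Terminal payoffs (K − S): max(-63.5, 0) = 0, max(4.75, 0) = 4.75, max(54.62, 0) = 54.62
Node u (S = 195): continuation = e^(−0.04)·[0.2595·0.0000 + 0.7405·4.7500] = 3.3796; exercise value = 0.0000 ≤ continuation, so V_u = 3.3796
Node d (S = 142.5): continuation = e^(−0.04)·[0.2595·4.7500 + 0.7405·54.6250] = 40.0500; exercise value = 47.5000 > continuation, so V_d = 47.5000 (exercise)
Node 0 (S = 150): continuation = e^(−0.04)·[0.2595·3.3796 + 0.7405·47.5000] = 34.6389; exercise value = 40.0000 > continuation, so V_0 = 40.0000 (exercise)

40.00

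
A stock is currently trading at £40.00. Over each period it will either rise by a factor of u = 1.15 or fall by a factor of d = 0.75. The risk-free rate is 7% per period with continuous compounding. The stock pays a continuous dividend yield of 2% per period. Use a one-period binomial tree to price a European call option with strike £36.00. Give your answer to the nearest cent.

£7.02

Per-period risk-free factor R = e^0.07 = 1.0725; dividend-adjusted growth = e^(0.07−0.02) = 1.0513.
Risk-neutral probability p = (1.0513 − 0.75)/(1.15 − 0.75) = 0.3013/0.4000 = 0.7532
Terminal stock prices: S_u = 46, S_d = 30
Terminal payoffs (S − K): max(10, 0) = 10, max(-6, 0) = 0
Node 0 (S = 40): V_0 = e^(−0.07)·[0.7532·10.0000 + 0.2468·0.0000] = 7.0226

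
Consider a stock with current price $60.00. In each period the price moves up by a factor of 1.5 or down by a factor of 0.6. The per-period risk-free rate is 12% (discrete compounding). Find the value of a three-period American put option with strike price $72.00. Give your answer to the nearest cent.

Risk-neutral probability p = (1 + 0.12 − 0.6)/(1.5 − 0.6) = 0.5200/0.9000 = 0.5778
Terminal stock prices: S_uuu = 202.5, S_uud = 81, S_udd = 32.4, S_ddd = 12.96
Terminal payoffs (K − S): max(-130.5, 0) = 0, max(-9, 0) = 0, max(39.6, 0) = 39.6, max(59.04, 0) = 59.04
Node uu (S = 135): continuation = 1/1.12·[0.5778·0.0000 + 0.4222·0.0000] = 0.0000; exercise value = 0.0000 ≤ continuation, so V_uu = 0.0000
Node ud (S = 54): continuation = 1/1.12·[0.5778·0.0000 + 0.4222·39.6000] = 14.9286; exercise value = 18.0000 > continuation, so V_ud = 18.0000 (exercise)
Node dd (S = 21.6): continuation = 1/1.12·[0.5778·39.6000 + 0.4222·59.0400] = 42.6857; exercise value = 50.4000 > continuation, so V_dd = 50.4000 (exercise)
Node u (S = 90): continuation = 1/1.12·[0.5778·0.0000 + 0.4222·18.0000] = 6.7857; exercise value = 0.0000 ≤ continuation, so V_u = 6.7857
Node d (S = 36): continuation = 1/1.12·[0.5778·18.0000 + 0.4222·50.4000] = 28.2857; exercise value = 36.0000 > continuation, so V_d = 36.0000 (exercise)
Node 0 (S = 60): continuation = 1/1.12·[0.5778·6.7857 + 0.4222·36.0000] = 17.0720; exercise value = 12.0000 ≤ continuation, so V_0 = 17.0720

$17.07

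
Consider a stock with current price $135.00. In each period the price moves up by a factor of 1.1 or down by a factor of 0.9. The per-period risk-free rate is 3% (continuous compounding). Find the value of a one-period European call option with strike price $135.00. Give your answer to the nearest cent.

$8.55

Risk-neutral probability p = (e^0.03 − 0.9)/(1.1 − 0.9) = 0.1305/0.2000 = 0.6523
Terminal stock prices: S_u = 148.5, S_d = 121.5
Terminal payoffs (S − K): max(13.5, 0) = 13.5, max(-13.5, 0) = 0
Node 0 (S = 135): V_0 = e^(−0.03)·[0.6523·13.5000 + 0.3477·0.0000] = 8.5454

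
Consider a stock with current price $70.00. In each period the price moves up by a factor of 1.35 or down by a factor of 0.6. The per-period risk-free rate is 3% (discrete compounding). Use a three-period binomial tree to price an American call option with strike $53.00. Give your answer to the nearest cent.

$29.63

Risk-neutral probability p = (1 + 0.03 − 0.6)/(1.35 − 0.6) = 0.4300/0.7500 = 0.5733
Terminal stock prices: S_uuu = 172.2, S_uud = 76.55, S_udd = 34.02, S_ddd = 15.12
Terminal payoffs (S − K): max(119.2, 0) = 119.2, max(23.55, 0) = 23.55, max(-18.98, 0) = 0, max(-37.88, 0) = 0
Node uu (S = 127.6): continuation = 1/1.03·[0.5733·119.2263 + 0.4267·23.5450] = 76.1187; exercise value = 74.5750 ≤ continuation, so V_uu = 76.1187
Node ud (S = 56.7): continuation = 1/1.03·[0.5733·23.5450 + 0.4267·0.0000] = 13.1060; exercise value = 3.7000 ≤ continuation, so V_ud = 13.1060
Node dd (S = 25.2): continuation = 1/1.03·[0.5733·0.0000 + 0.4267·0.0000] = 0.0000; exercise value = 0.0000 ≤ continuation, so V_dd = 0.0000
Node u (S = 94.5): continuation = 1/1.03·[0.5733·76.1187 + 0.4267·13.1060] = 47.7993; exercise value = 41.5000 ≤ continuation, so V_u = 47.7993
Node d (S = 42): continuation = 1/1.03·[0.5733·13.1060 + 0.4267·0.0000] = 7.2952; exercise value = 0.0000 ≤ continuation, so V_d = 7.2952
Node 0 (S = 70): continuation = 1/1.03·[0.5733·47.7993 + 0.4267·7.2952] = 29.6287; exercise value = 17.0000 ≤ continuation, so V_0 = 29.6287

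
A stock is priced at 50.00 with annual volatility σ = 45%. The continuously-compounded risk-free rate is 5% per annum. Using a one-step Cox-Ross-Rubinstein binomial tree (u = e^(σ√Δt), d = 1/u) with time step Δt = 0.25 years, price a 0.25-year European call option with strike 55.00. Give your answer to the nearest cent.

3.55

CRR parameters: u = e^(σ√Δt) = e^(0.45·√0.25) = 1.2523, d = 1/u = 0.7985
Per-period rate: rΔt = 0.05·0.25 = 0.0125, so R = e^0.0125 = 1.0126
Risk-neutral probability p = (e^0.0125 − 0.7985)/(1.2523 − 0.7985) = 0.2141/0.4538 = 0.4717
Terminal stock prices: S_u = 62.62, S_d = 39.93
Terminal payoffs (S − K): max(7.616, 0) = 7.616, max(-15.07, 0) = 0
Node 0 (S = 50): V_0 = e^(−0.0125)·[0.4717·7.6161 + 0.5283·0.0000] = 3.5479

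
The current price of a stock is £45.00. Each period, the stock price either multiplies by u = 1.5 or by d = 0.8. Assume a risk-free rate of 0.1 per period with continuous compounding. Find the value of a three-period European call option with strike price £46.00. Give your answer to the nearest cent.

Risk-neutral probability p = (e^0.1 − 0.8)/(1.5 − 0.8) = 0.3052/0.7000 = 0.4360
Terminal stock prices: S_uuu = 151.9, S_uud = 81, S_udd = 43.2, S_ddd = 23.04
Terminal payoffs (S − K): max(105.9, 0) = 105.9, max(35, 0) = 35, max(-2.8, 0) = 0, max(-22.96, 0) = 0
Node uu (S = 101.2): V_uu = e^(−0.1)·[0.4360·105.8750 + 0.5640·35.0000] = 59.6275
Node ud (S = 54): V_ud = e^(−0.1)·[0.4360·35.0000 + 0.5640·0.0000] = 13.8065
Node dd (S = 28.8): V_dd = e^(−0.1)·[0.4360·0.0000 + 0.5640·0.0000] = 0.0000
Node u (S = 67.5): V_u = e^(−0.1)·[0.4360·59.6275 + 0.5640·13.8065] = 30.5677
Node d (S = 36): V_d = e^(−0.1)·[0.4360·13.8065 + 0.5640·0.0000] = 5.4463
Node 0 (S = 45): V_0 = e^(−0.1)·[0.4360·30.5677 + 0.5640·5.4463] = 14.8377

£14.84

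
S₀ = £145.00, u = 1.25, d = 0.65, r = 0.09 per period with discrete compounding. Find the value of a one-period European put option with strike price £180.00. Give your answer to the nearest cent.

Risk-neutral probability p = (1 + 0.09 − 0.65)/(1.25 − 0.65) = 0.4400/0.6000 = 0.7333
Terminal stock prices: S_u = 181.2, S_d = 94.25
Terminal payoffs (K − S): max(-1.25, 0) = 0, max(85.75, 0) = 85.75
Node 0 (S = 145): V_0 = 1/1.09·[0.7333·0.0000 + 0.2667·85.7500] = 20.9786

£20.98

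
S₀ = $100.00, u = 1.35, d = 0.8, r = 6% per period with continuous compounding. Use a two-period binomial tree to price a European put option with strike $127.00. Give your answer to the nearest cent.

$23.74

Risk-neutral probability p = (e^0.06 − 0.8)/(1.35 − 0.8) = 0.2618/0.5500 = 0.4761
Terminal stock prices: S_uu = 182.3, S_ud = 108, S_dd = 64
Terminal payoffs (K − S): max(-55.25, 0) = 0, max(19, 0) = 19, max(63, 0) = 63
Node u (S = 135): V_u = e^(−0.06)·[0.4761·0.0000 + 0.5239·19.0000] = 9.3750
Node d (S = 80): V_d = e^(−0.06)·[0.4761·19.0000 + 0.5239·63.0000] = 39.6041
Node 0 (S = 100): V_0 = e^(−0.06)·[0.4761·9.3750 + 0.5239·39.6041] = 23.7448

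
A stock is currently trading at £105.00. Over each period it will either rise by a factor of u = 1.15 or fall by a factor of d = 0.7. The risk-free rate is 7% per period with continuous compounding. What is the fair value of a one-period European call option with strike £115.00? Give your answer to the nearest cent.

£4.44

Risk-neutral probability p = (e^0.07 − 0.7)/(1.15 − 0.7) = 0.3725/0.4500 = 0.8278
Terminal stock prices: S_u = 120.7, S_d = 73.5
Terminal payoffs (S − K): max(5.75, 0) = 5.75, max(-41.5, 0) = 0
Node 0 (S = 105): V_0 = e^(−0.07)·[0.8278·5.7500 + 0.1722·0.0000] = 4.4380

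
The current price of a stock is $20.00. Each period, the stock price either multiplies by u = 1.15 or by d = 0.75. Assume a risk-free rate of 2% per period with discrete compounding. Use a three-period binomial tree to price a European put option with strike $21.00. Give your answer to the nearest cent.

$2.52

Risk-neutral probability p = (1 + 0.02 − 0.75)/(1.15 − 0.75) = 0.2700/0.4000 = 0.6750
Terminal stock prices: S_uuu = 30.42, S_uud = 19.84, S_udd = 12.94, S_ddd = 8.438
Terminal payoffs (K − S): max(-9.417, 0) = 0, max(1.163, 0) = 1.163, max(8.062, 0) = 8.062, max(12.56, 0) = 12.56
Node uu (S = 26.45): V_uu = 1/1.02·[0.6750·0.0000 + 0.3250·1.1625] = 0.3704
Node ud (S = 17.25): V_ud = 1/1.02·[0.6750·1.1625 + 0.3250·8.0625] = 3.3382
Node dd (S = 11.25): V_dd = 1/1.02·[0.6750·8.0625 + 0.3250·12.5625] = 9.3382
Node u (S = 23): V_u = 1/1.02·[0.6750·0.3704 + 0.3250·3.3382] = 1.3088
Node d (S = 15): V_d = 1/1.02·[0.6750·3.3382 + 0.3250·9.3382] = 5.1845
Node 0 (S = 20): V_0 = 1/1.02·[0.6750·1.3088 + 0.3250·5.1845] = 2.5180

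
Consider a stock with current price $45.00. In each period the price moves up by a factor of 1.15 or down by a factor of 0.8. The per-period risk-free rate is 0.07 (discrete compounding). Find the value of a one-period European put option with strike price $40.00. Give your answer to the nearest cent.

$0.85

Risk-neutral probability p = (1 + 0.07 − 0.8)/(1.15 − 0.8) = 0.2700/0.3500 = 0.7714
Terminal stock prices: S_u = 51.75, S_d = 36
Terminal payoffs (K − S): max(-11.75, 0) = 0, max(4, 0) = 4
Node 0 (S = 45): V_0 = 1/1.07·[0.7714·0.0000 + 0.2286·4.0000] = 0.8545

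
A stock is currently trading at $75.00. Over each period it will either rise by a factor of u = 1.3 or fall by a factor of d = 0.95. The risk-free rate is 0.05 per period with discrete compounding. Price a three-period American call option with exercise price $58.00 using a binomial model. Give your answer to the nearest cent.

$24.90

Risk-neutral probability p = (1 + 0.05 − 0.95)/(1.3 − 0.95) = 0.1000/0.3500 = 0.2857
Terminal stock prices: S_uuu = 164.8, S_uud = 120.4, S_udd = 87.99, S_ddd = 64.3
Terminal payoffs (S − K): max(106.8, 0) = 106.8, max(62.41, 0) = 62.41, max(29.99, 0) = 29.99, max(6.303, 0) = 6.303
Node uu (S = 126.8): continuation = 1/1.05·[0.2857·106.7750 + 0.7143·62.4125] = 71.5119; exercise value = 68.7500 ≤ continuation, so V_uu = 71.5119
Node ud (S = 92.62): continuation = 1/1.05·[0.2857·62.4125 + 0.7143·29.9937] = 37.3869; exercise value = 34.6250 ≤ continuation, so V_ud = 37.3869
Node dd (S = 67.69): continuation = 1/1.05·[0.2857·29.9937 + 0.7143·6.3031] = 12.4494; exercise value = 9.6875 ≤ continuation, so V_dd = 12.4494
Node u (S = 97.5): continuation = 1/1.05·[0.2857·71.5119 + 0.7143·37.3869] = 44.8923; exercise value = 39.5000 ≤ continuation, so V_u = 44.8923
Node d (S = 71.25): continuation = 1/1.05·[0.2857·37.3869 + 0.7143·12.4494] = 18.6423; exercise value = 13.2500 ≤ continuation, so V_d = 18.6423
Node 0 (S = 75): continuation = 1/1.05·[0.2857·44.8923 + 0.7143·18.6423] = 24.8974; exercise value = 17.0000 ≤ continuation, so V_0 = 24.8974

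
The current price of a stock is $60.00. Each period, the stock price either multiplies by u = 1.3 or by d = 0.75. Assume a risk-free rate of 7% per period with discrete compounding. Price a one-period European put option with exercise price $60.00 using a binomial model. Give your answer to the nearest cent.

$5.86

Risk-neutral probability p = (1 + 0.07 − 0.75)/(1.3 − 0.75) = 0.3200/0.5500 = 0.5818
Terminal stock prices: S_u = 78, S_d = 45
Terminal payoffs (K − S): max(-18, 0) = 0, max(15, 0) = 15
Node 0 (S = 60): V_0 = 1/1.07·[0.5818·0.0000 + 0.4182·15.0000] = 5.8624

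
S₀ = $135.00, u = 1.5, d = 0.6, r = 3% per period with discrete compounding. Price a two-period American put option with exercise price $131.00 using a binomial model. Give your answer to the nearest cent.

Risk-neutral probability p = (1 + 0.03 − 0.6)/(1.5 − 0.6) = 0.4300/0.9000 = 0.4778
Terminal stock prices: S_uu = 303.8, S_ud = 121.5, S_dd = 48.6
Terminal payoffs (K − S): max(-172.8, 0) = 0, max(9.5, 0) = 9.5, max(82.4, 0) = 82.4
Node u (S = 202.5): continuation = 1/1.03·[0.4778·0.0000 + 0.5222·9.5000] = 4.8166; exercise value = 0.0000 ≤ continuation, so V_u = 4.8166
Node d (S = 81): continuation = 1/1.03·[0.4778·9.5000 + 0.5222·82.4000] = 46.1845; exercise value = 50.0000 > continuation, so V_d = 50.0000 (exercise)
Node 0 (S = 135): continuation = 1/1.03·[0.4778·4.8166 + 0.5222·50.0000] = 27.5848; exercise value = 0.0000 ≤ continuation, so V_0 = 27.5848

$27.58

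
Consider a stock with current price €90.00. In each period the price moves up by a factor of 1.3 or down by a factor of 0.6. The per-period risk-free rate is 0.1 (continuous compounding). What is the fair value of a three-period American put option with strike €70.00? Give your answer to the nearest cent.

€5.18

Risk-neutral probability p = (e^0.1 − 0.6)/(1.3 − 0.6) = 0.5052/0.7000 = 0.7217
Terminal stock prices: S_uuu = 197.7, S_uud = 91.26, S_udd = 42.12, S_ddd = 19.44
Terminal payoffs (K − S): max(-127.7, 0) = 0, max(-21.26, 0) = 0, max(27.88, 0) = 27.88, max(50.56, 0) = 50.56
Node uu (S = 152.1): continuation = e^(−0.1)·[0.7217·0.0000 + 0.2783·0.0000] = 0.0000; exercise value = 0.0000 ≤ continuation, so V_uu = 0.0000
Node ud (S = 70.2): continuation = e^(−0.1)·[0.7217·0.0000 + 0.2783·27.8800] = 7.0213; exercise value = 0.0000 ≤ continuation, so V_ud = 7.0213
Node dd (S = 32.4): continuation = e^(−0.1)·[0.7217·27.8800 + 0.2783·50.5600] = 30.9386; exercise value = 37.6000 > continuation, so V_dd = 37.6000 (exercise)
Node u (S = 117): continuation = e^(−0.1)·[0.7217·0.0000 + 0.2783·7.0213] = 1.7683; exercise value = 0.0000 ≤ continuation, so V_u = 1.7683
Node d (S = 54): continuation = e^(−0.1)·[0.7217·7.0213 + 0.2783·37.6000] = 14.0541; exercise value = 16.0000 > continuation, so V_d = 16.0000 (exercise)
Node 0 (S = 90): continuation = e^(−0.1)·[0.7217·1.7683 + 0.2783·16.0000] = 5.1841; exercise value = 0.0000 ≤ continuation, so V_0 = 5.1841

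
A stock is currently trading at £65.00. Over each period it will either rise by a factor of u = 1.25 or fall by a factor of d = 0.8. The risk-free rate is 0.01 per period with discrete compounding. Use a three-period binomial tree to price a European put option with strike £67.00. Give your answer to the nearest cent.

Risk-neutral probability p = (1 + 0.01 − 0.8)/(1.25 − 0.8) = 0.2100/0.4500 = 0.4667
Terminal stock prices: S_uuu = 127, S_uud = 81.25, S_udd = 52, S_ddd = 33.28
Terminal payoffs (K − S): max(-59.95, 0) = 0, max(-14.25, 0) = 0, max(15, 0) = 15, max(33.72, 0) = 33.72
Node uu (S = 101.6): V_uu = 1/1.01·[0.4667·0.0000 + 0.5333·0.0000] = 0.0000
Node ud (S = 65): V_ud = 1/1.01·[0.4667·0.0000 + 0.5333·15.0000] = 7.9208
Node dd (S = 41.6): V_dd = 1/1.01·[0.4667·15.0000 + 0.5333·33.7200] = 24.7366
Node u (S = 81.25): V_u = 1/1.01·[0.4667·0.0000 + 0.5333·7.9208] = 4.1826
Node d (S = 52): V_d = 1/1.01·[0.4667·7.9208 + 0.5333·24.7366] = 16.7220
Node 0 (S = 65): V_0 = 1/1.01·[0.4667·4.1826 + 0.5333·16.7220] = 10.7627

£10.76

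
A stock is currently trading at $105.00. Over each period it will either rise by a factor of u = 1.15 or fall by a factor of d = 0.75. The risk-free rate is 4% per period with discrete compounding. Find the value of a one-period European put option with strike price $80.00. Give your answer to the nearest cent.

Risk-neutral probability p = (1 + 0.04 − 0.75)/(1.15 − 0.75) = 0.2900/0.4000 = 0.7250
Terminal stock prices: S_u = 120.7, S_d = 78.75
Terminal payoffs (K − S): max(-40.75, 0) = 0, max(1.25, 0) = 1.25
Node 0 (S = 105): V_0 = 1/1.04·[0.7250·0.0000 + 0.2750·1.2500] = 0.3305

$0.33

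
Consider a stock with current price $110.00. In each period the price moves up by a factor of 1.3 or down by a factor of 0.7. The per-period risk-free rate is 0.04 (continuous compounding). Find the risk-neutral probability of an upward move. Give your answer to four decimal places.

Risk-neutral probability p = (e^0.04 − 0.7)/(1.3 − 0.7) = 0.3408/0.6000 = 0.5680

p = 0.5680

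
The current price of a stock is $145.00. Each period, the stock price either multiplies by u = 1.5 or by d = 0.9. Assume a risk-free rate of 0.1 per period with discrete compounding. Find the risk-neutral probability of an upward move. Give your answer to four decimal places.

Risk-neutral probability p = (1 + 0.1 − 0.9)/(1.5 − 0.9) = 0.2000/0.6000 = 0.3333

p = 0.3333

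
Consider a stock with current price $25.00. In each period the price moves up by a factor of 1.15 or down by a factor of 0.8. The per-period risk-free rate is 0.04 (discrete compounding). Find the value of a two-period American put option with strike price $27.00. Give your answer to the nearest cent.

$2.91

Risk-neutral probability p = (1 + 0.04 − 0.8)/(1.15 − 0.8) = 0.2400/0.3500 = 0.6857
Terminal stock prices: S_uu = 33.06, S_ud = 23, S_dd = 16
Terminal payoffs (K − S): max(-6.062, 0) = 0, max(4, 0) = 4, max(11, 0) = 11
Node u (S = 28.75): continuation = 1/1.04·[0.6857·0.0000 + 0.3143·4.0000] = 1.2088; exercise value = 0.0000 ≤ continuation, so V_u = 1.2088
Node d (S = 20): continuation = 1/1.04·[0.6857·4.0000 + 0.3143·11.0000] = 5.9615; exercise value = 7.0000 > continuation, so V_d = 7.0000 (exercise)
Node 0 (S = 25): continuation = 1/1.04·[0.6857·1.2088 + 0.3143·7.0000] = 2.9124; exercise value = 2.0000 ≤ continuation, so V_0 = 2.9124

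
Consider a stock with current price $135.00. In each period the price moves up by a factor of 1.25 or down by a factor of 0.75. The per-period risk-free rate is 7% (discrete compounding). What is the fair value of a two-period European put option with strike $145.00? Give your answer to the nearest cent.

Risk-neutral probability p = (1 + 0.07 − 0.75)/(1.25 − 0.75) = 0.3200/0.5000 = 0.6400
Terminal stock prices: S_uu = 210.9, S_ud = 126.6, S_dd = 75.94
Terminal payoffs (K − S): max(-65.94, 0) = 0, max(18.44, 0) = 18.44, max(69.06, 0) = 69.06
Node u (S = 168.8): V_u = 1/1.07·[0.6400·0.0000 + 0.3600·18.4375] = 6.2033
Node d (S = 101.2): V_d = 1/1.07·[0.6400·18.4375 + 0.3600·69.0625] = 34.2640
Node 0 (S = 135): V_0 = 1/1.07·[0.6400·6.2033 + 0.3600·34.2640] = 15.2384

$15.24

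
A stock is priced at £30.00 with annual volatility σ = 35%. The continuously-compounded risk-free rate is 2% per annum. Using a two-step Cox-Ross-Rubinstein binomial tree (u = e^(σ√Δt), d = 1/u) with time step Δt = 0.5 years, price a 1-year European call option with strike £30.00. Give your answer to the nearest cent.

CRR parameters: u = e^(σ√Δt) = e^(0.35·√0.5) = 1.2808, d = 1/u = 0.7808
Per-period rate: rΔt = 0.02·0.5 = 0.01, so R = e^0.01 = 1.0101
Risk-neutral probability p = (e^0.01 − 0.7808)/(1.2808 − 0.7808) = 0.2293/0.5000 = 0.4585
Terminal stock prices: S_uu = 49.21, S_ud = 30, S_dd = 18.29
Terminal payoffs (S − K): max(19.21, 0) = 19.21, max(0, 0) = 0, max(-11.71, 0) = 0
Node u (S = 38.42): V_u = e^(−0.01)·[0.4585·19.2137 + 0.5415·0.0000] = 8.7226
Node d (S = 23.42): V_d = e^(−0.01)·[0.4585·0.0000 + 0.5415·0.0000] = 0.0000
Node 0 (S = 30): V_0 = e^(−0.01)·[0.4585·8.7226 + 0.5415·0.0000] = 3.9599

£3.96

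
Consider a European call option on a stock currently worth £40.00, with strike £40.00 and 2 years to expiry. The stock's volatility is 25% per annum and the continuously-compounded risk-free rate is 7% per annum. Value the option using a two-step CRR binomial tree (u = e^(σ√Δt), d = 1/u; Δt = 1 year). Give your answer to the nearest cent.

CRR parameters: u = e^(σ√Δt) = e^(0.25·√1) = 1.2840, d = 1/u = 0.7788
Per-period rate: rΔt = 0.07·1 = 0.07, so R = e^0.07 = 1.0725
Risk-neutral probability p = (e^0.07 − 0.7788)/(1.2840 − 0.7788) = 0.2937/0.5052 = 0.5813
Terminal stock prices: S_uu = 65.95, S_ud = 40, S_dd = 24.26
Terminal payoffs (S − K): max(25.95, 0) = 25.95, max(0, 0) = 0, max(-15.74, 0) = 0
Node u (S = 51.36): V_u = e^(−0.07)·[0.5813·25.9489 + 0.4187·0.0000] = 14.0653
Node d (S = 31.15): V_d = e^(−0.07)·[0.5813·0.0000 + 0.4187·0.0000] = 0.0000
Node 0 (S = 40): V_0 = e^(−0.07)·[0.5813·14.0653 + 0.4187·0.0000] = 7.6239

£7.62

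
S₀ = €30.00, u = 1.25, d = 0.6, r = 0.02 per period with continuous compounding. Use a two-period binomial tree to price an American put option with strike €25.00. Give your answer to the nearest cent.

€2.97

Risk-neutral probability p = (e^0.02 − 0.6)/(1.25 − 0.6) = 0.4202/0.6500 = 0.6465
Terminal stock prices: S_uu = 46.88, S_ud = 22.5, S_dd = 10.8
Terminal payoffs (K − S): max(-21.88, 0) = 0, max(2.5, 0) = 2.5, max(14.2, 0) = 14.2
Node u (S = 37.5): continuation = e^(−0.02)·[0.6465·0.0000 + 0.3535·2.5000] = 0.8663; exercise value = 0.0000 ≤ continuation, so V_u = 0.8663
Node d (S = 18): continuation = e^(−0.02)·[0.6465·2.5000 + 0.3535·14.2000] = 6.5050; exercise value = 7.0000 > continuation, so V_d = 7.0000 (exercise)
Node 0 (S = 30): continuation = e^(−0.02)·[0.6465·0.8663 + 0.3535·7.0000] = 2.9747; exercise value = 0.0000 ≤ continuation, so V_0 = 2.9747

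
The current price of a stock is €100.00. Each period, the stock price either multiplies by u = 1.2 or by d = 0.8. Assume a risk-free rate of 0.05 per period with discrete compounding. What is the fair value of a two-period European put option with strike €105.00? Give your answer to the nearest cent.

Risk-neutral probability p = (1 + 0.05 − 0.8)/(1.2 − 0.8) = 0.2500/0.4000 = 0.6250
Terminal stock prices: S_uu = 144, S_ud = 96, S_dd = 64
Terminal payoffs (K − S): max(-39, 0) = 0, max(9, 0) = 9, max(41, 0) = 41
Node u (S = 120): V_u = 1/1.05·[0.6250·0.0000 + 0.3750·9.0000] = 3.2143
Node d (S = 80): V_d = 1/1.05·[0.6250·9.0000 + 0.3750·41.0000] = 20.0000
Node 0 (S = 100): V_0 = 1/1.05·[0.6250·3.2143 + 0.3750·20.0000] = 9.0561

€9.06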